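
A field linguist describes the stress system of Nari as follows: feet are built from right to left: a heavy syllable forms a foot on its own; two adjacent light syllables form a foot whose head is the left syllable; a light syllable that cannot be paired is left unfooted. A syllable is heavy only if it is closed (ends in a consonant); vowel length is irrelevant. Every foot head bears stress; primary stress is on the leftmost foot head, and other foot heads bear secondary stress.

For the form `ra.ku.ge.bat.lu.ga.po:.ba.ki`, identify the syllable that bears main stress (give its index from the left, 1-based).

2

Weights: 1 ra L, 2 ku L, 3 ge L, 4 bat H, 5 lu L, 6 ga L, 7 po: L, 8 ba L, 9 ki L.
Parse right to left (heavy = foot alone; LL = one foot; stranded L unfooted): ra (ˈku.ge) (ˈbat) lu (ˈga.po:) (ˈba.ki).
Foot heads: 2, 4, 6, 8.
Primary stress on the leftmost head = syllable 2.
Primary stress: syllable 2 → ra.ˈku.ge.bat.lu.ga.po:.ba.ki.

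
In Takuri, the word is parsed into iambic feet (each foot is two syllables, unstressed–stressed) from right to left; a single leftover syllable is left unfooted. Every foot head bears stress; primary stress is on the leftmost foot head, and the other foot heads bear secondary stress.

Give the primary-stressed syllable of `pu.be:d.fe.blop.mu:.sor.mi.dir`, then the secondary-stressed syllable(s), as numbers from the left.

Parse right to left into iambic (σˈσ) feet: (pu.ˈbe:d) (fe.ˈblop) (mu:.ˈsor) (mi.ˈdir).
Foot heads (stressed positions): 2, 4, 6, 8.
End Rule Leftmost: primary stress on the leftmost head = syllable 2.
Secondary stress on 4, 6, 8: pu.ˈbe:d.fe.ˌblop.mu:.ˌsor.mi.ˌdir.

primary 2, secondary 4, 6, 8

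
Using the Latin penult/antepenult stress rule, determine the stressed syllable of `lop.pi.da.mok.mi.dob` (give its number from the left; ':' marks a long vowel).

Classical Latin: stress the penult if heavy (long vowel or closed), else the antepenult.
Weights: 4 mok H, 5 mi L, 6 dob H.
The penult (syllable 5, mi) is light, so stress falls on the antepenult (syllable 4, mok).
Stress on syllable 4: lop.pi.da.ˈmok.mi.dob.

4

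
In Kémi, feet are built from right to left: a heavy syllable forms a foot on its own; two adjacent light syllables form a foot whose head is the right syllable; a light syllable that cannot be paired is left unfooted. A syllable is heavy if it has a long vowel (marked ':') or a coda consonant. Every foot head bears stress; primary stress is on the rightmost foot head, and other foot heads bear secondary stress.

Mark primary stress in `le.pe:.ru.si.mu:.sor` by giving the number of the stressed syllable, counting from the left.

Weights: 1 le L, 2 pe: H, 3 ru L, 4 si L, 5 mu: H, 6 sor H.
Parse right to left (heavy = foot alone; LL = one foot; stranded L unfooted): le (ˈpe:) (ru.ˈsi) (ˈmu:) (ˈsor).
Foot heads: 2, 4, 5, 6.
Primary stress on the rightmost head = syllable 6.
Primary stress: syllable 6 → le.pe:.ru.si.mu:.ˈsor.

6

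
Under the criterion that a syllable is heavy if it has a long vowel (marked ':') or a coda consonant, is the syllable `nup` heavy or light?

heavy

`nup`: short vowel, closed (coda /p/). Closed → heavy.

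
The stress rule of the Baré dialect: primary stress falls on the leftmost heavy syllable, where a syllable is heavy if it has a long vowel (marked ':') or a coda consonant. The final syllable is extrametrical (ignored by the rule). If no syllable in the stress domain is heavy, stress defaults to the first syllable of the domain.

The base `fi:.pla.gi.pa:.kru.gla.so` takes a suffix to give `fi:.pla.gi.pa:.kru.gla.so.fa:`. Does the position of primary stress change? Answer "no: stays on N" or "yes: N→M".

Base `fi:.pla.gi.pa:.kru.gla.so` (7 syllables):
  The final syllable (7, so) is extrametrical; the stress domain is syllables 1–6.
  Weights: 1 fi: H, 2 pla L, 3 gi L, 4 pa: H, 5 kru L, 6 gla L.
  Heavy syllables in the domain: 1, 4. The leftmost is syllable 1 (fi:).
  → primary stress on syllable 1.
Suffixed `fi:.pla.gi.pa:.kru.gla.so.fa:` (8 syllables):
  The final syllable (8, fa:) is extrametrical; the stress domain is syllables 1–7.
  Weights: 1 fi: H, 2 pla L, 3 gi L, 4 pa: H, 5 kru L, 6 gla L, 7 so L.
  Heavy syllables in the domain: 1, 4. The leftmost is syllable 1 (fi:).
  → primary stress on syllable 1.

no: stays on 1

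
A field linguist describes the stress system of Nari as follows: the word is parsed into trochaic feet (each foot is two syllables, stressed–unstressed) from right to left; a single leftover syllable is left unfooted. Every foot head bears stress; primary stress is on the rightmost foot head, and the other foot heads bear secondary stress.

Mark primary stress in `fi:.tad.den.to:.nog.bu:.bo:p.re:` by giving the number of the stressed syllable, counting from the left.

7

Parse right to left into trochaic (ˈσσ) feet: (ˈfi:.tad) (ˈden.to:) (ˈnog.bu:) (ˈbo:p.re:).
Foot heads (stressed positions): 1, 3, 5, 7.
End Rule Rightmost: primary stress on the rightmost head = syllable 7.
Primary stress: syllable 7 → fi:.tad.den.to:.nog.bu:.ˈbo:p.re:.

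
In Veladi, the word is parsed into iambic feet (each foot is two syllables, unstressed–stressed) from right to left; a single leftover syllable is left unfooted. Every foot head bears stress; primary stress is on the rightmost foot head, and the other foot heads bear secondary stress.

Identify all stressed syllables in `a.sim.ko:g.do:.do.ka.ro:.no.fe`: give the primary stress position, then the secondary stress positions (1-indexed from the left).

Parse right to left into iambic (σˈσ) feet: a (sim.ˈko:g) (do:.ˈdo) (ka.ˈro:) (no.ˈfe). Syllable 1 is left unfooted.
Foot heads (stressed positions): 3, 5, 7, 9.
End Rule Rightmost: primary stress on the rightmost head = syllable 9.
Secondary stress on 3, 5, 7: a.sim.ˌko:g.do:.ˌdo.ka.ˌro:.no.ˈfe.

primary 9, secondary 3, 5, 7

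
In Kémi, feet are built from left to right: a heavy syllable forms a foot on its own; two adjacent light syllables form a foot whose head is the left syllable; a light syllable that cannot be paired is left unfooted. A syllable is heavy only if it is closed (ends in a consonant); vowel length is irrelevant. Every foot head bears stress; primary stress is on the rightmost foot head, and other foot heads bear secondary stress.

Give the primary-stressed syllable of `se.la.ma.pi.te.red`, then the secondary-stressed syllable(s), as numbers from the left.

Weights: 1 se L, 2 la L, 3 ma L, 4 pi L, 5 te L, 6 red H.
Parse left to right (heavy = foot alone; LL = one foot; stranded L unfooted): (ˈse.la) (ˈma.pi) te (ˈred).
Foot heads: 1, 3, 6.
Primary stress on the rightmost head = syllable 6.
Secondary stress on 1, 3: ˌse.la.ˌma.pi.te.ˈred.

primary 6, secondary 1, 3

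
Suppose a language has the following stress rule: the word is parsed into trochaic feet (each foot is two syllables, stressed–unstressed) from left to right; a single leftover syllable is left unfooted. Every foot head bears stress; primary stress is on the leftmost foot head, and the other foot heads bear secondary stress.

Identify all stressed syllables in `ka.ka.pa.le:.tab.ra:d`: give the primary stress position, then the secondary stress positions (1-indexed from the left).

primary 1, secondary 3, 5

Parse left to right into trochaic (ˈσσ) feet: (ˈka.ka) (ˈpa.le:) (ˈtab.ra:d).
Foot heads (stressed positions): 1, 3, 5.
End Rule Leftmost: primary stress on the leftmost head = syllable 1.
Secondary stress on 3, 5: ˈka.ka.ˌpa.le:.ˌtab.ra:d.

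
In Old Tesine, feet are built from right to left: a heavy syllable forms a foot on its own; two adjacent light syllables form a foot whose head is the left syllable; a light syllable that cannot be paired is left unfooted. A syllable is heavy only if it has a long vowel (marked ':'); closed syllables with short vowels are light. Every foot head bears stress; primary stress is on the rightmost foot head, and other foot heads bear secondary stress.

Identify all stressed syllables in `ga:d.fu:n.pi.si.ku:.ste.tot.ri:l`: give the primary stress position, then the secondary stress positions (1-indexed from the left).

primary 8, secondary 1, 2, 3, 5, 6

Weights: 1 ga:d H, 2 fu:n H, 3 pi L, 4 si L, 5 ku: H, 6 ste L, 7 tot L, 8 ri:l H.
Parse right to left (heavy = foot alone; LL = one foot; stranded L unfooted): (ˈga:d) (ˈfu:n) (ˈpi.si) (ˈku:) (ˈste.tot) (ˈri:l).
Foot heads: 1, 2, 3, 5, 6, 8.
Primary stress on the rightmost head = syllable 8.
Secondary stress on 1, 2, 3, 5, 6: ˌga:d.ˌfu:n.ˌpi.si.ˌku:.ˌste.tot.ˈri:l.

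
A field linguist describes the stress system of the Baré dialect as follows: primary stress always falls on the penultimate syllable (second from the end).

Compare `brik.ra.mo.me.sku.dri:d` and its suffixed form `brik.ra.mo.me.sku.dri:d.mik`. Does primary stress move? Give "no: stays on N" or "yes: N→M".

yes: 5→6

Base `brik.ra.mo.me.sku.dri:d` (6 syllables):
  The word has 6 syllables; the penultimate syllable (second from the end) is syllable 5 (sku).
  → primary stress on syllable 5.
Suffixed `brik.ra.mo.me.sku.dri:d.mik` (7 syllables):
  The word has 7 syllables; the penultimate syllable (second from the end) is syllable 6 (dri:d).
  → primary stress on syllable 6.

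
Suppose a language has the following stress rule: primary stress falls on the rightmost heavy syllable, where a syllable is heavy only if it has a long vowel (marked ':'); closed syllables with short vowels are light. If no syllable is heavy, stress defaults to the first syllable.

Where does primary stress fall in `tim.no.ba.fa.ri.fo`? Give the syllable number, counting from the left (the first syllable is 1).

Weights: 1 tim L, 2 no L, 3 ba L, 4 fa L, 5 ri L, 6 fo L.
No heavy syllable in the domain; default to the first syllable = syllable 1.
Primary stress: syllable 1 → ˈtim.no.ba.fa.ri.fo.

1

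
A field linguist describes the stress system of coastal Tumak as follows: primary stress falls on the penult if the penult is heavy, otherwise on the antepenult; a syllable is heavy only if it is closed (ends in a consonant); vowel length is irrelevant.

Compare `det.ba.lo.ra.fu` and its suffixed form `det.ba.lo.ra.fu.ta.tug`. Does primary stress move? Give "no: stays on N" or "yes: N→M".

yes: 3→5

Base `det.ba.lo.ra.fu` (5 syllables):
  Weights: 3 lo L, 4 ra L, 5 fu L.
  The penult (syllable 4, ra) is light, so stress falls on the antepenult (syllable 3, lo).
  → primary stress on syllable 3.
Suffixed `det.ba.lo.ra.fu.ta.tug` (7 syllables):
  Weights: 5 fu L, 6 ta L, 7 tug H.
  The penult (syllable 6, ta) is light, so stress falls on the antepenult (syllable 5, fu).
  → primary stress on syllable 5.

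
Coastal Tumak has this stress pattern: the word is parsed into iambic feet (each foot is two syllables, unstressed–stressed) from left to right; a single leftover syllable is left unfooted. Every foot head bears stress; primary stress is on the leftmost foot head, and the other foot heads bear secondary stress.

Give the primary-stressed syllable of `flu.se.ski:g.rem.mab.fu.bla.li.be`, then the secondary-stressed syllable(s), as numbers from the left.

primary 2, secondary 4, 6, 8

Parse left to right into iambic (σˈσ) feet: (flu.ˈse) (ski:g.ˈrem) (mab.ˈfu) (bla.ˈli) be. Syllable 9 is left unfooted.
Foot heads (stressed positions): 2, 4, 6, 8.
End Rule Leftmost: primary stress on the leftmost head = syllable 2.
Secondary stress on 4, 6, 8: flu.ˈse.ski:g.ˌrem.mab.ˌfu.bla.ˌli.be.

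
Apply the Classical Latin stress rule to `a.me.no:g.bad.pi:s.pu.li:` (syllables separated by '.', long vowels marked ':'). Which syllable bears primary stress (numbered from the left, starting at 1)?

Classical Latin: stress the penult if heavy (long vowel or closed), else the antepenult.
Weights: 5 pi:s H, 6 pu L, 7 li: H.
The penult (syllable 6, pu) is light, so stress falls on the antepenult (syllable 5, pi:s).
Stress on syllable 5: a.me.no:g.bad.ˈpi:s.pu.li:.

5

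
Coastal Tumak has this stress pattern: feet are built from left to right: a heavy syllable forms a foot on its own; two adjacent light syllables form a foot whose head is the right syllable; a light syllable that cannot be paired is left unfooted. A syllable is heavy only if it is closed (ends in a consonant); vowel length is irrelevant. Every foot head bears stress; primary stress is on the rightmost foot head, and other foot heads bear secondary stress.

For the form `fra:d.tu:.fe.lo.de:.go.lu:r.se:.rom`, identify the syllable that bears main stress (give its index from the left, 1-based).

9

Weights: 1 fra:d H, 2 tu: L, 3 fe L, 4 lo L, 5 de: L, 6 go L, 7 lu:r H, 8 se: L, 9 rom H.
Parse left to right (heavy = foot alone; LL = one foot; stranded L unfooted): (ˈfra:d) (tu:.ˈfe) (lo.ˈde:) go (ˈlu:r) se: (ˈrom).
Foot heads: 1, 3, 5, 7, 9.
Primary stress on the rightmost head = syllable 9.
Primary stress: syllable 9 → fra:d.tu:.fe.lo.de:.go.lu:r.se:.ˈrom.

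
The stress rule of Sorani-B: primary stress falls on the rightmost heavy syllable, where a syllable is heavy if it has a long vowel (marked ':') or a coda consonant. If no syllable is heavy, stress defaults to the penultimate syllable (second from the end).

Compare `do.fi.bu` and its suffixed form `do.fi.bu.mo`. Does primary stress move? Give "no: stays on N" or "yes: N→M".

Base `do.fi.bu` (3 syllables):
  Weights: 1 do L, 2 fi L, 3 bu L.
  No heavy syllable in the domain; default to the penultimate syllable (second from the end) = syllable 2.
  → primary stress on syllable 2.
Suffixed `do.fi.bu.mo` (4 syllables):
  Weights: 1 do L, 2 fi L, 3 bu L, 4 mo L.
  No heavy syllable in the domain; default to the penultimate syllable (second from the end) = syllable 3.
  → primary stress on syllable 3.

yes: 2→3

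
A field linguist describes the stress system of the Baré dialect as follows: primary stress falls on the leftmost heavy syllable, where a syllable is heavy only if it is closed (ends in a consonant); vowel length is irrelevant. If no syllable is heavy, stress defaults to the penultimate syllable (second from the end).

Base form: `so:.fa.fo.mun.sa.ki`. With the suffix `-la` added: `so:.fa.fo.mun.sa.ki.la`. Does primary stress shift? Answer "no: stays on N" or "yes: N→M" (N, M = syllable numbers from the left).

Base `so:.fa.fo.mun.sa.ki` (6 syllables):
  Weights: 1 so: L, 2 fa L, 3 fo L, 4 mun H, 5 sa L, 6 ki L.
  Heavy syllables in the domain: 4. The leftmost is syllable 4 (mun).
  → primary stress on syllable 4.
Suffixed `so:.fa.fo.mun.sa.ki.la` (7 syllables):
  Weights: 1 so: L, 2 fa L, 3 fo L, 4 mun H, 5 sa L, 6 ki L, 7 la L.
  Heavy syllables in the domain: 4. The leftmost is syllable 4 (mun).
  → primary stress on syllable 4.

no: stays on 4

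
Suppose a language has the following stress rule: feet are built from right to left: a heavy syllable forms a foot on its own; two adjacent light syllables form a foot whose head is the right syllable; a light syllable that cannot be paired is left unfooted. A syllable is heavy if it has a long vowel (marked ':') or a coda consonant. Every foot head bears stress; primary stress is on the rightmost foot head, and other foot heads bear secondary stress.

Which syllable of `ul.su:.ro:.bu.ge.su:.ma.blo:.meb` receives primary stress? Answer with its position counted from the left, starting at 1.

Weights: 1 ul H, 2 su: H, 3 ro: H, 4 bu L, 5 ge L, 6 su: H, 7 ma L, 8 blo: H, 9 meb H.
Parse right to left (heavy = foot alone; LL = one foot; stranded L unfooted): (ˈul) (ˈsu:) (ˈro:) (bu.ˈge) (ˈsu:) ma (ˈblo:) (ˈmeb).
Foot heads: 1, 2, 3, 5, 6, 8, 9.
Primary stress on the rightmost head = syllable 9.
Primary stress: syllable 9 → ul.su:.ro:.bu.ge.su:.ma.blo:.ˈmeb.

9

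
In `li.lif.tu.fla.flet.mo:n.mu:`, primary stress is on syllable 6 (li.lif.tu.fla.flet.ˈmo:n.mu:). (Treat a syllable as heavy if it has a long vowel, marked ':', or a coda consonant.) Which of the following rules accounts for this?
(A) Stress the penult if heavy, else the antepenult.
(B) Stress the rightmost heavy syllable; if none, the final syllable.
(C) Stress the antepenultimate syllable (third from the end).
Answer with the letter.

Rule A → syllable 6 ✓.
Rule B → syllable 7 (observed: 6).
Rule C → syllable 5 (observed: 6).

A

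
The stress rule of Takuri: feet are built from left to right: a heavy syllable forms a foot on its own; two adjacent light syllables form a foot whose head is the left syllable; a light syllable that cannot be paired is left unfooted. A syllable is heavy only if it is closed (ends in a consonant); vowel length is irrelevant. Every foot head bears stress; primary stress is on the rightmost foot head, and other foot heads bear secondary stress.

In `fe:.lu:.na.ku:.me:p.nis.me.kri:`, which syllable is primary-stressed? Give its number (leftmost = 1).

7

Weights: 1 fe: L, 2 lu: L, 3 na L, 4 ku: L, 5 me:p H, 6 nis H, 7 me L, 8 kri: L.
Parse left to right (heavy = foot alone; LL = one foot; stranded L unfooted): (ˈfe:.lu:) (ˈna.ku:) (ˈme:p) (ˈnis) (ˈme.kri:).
Foot heads: 1, 3, 5, 6, 7.
Primary stress on the rightmost head = syllable 7.
Primary stress: syllable 7 → fe:.lu:.na.ku:.me:p.nis.ˈme.kri:.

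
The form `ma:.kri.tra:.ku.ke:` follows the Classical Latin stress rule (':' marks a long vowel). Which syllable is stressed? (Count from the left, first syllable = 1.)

Classical Latin: stress the penult if heavy (long vowel or closed), else the antepenult.
Weights: 3 tra: H, 4 ku L, 5 ke: H.
The penult (syllable 4, ku) is light, so stress falls on the antepenult (syllable 3, tra:).
Stress on syllable 3: ma:.kri.ˈtra:.ku.ke:.

3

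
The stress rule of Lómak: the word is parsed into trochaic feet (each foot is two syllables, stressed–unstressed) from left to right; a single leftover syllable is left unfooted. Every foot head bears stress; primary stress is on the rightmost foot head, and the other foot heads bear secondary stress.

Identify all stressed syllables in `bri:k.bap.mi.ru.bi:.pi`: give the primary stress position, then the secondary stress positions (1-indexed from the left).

primary 5, secondary 1, 3

Parse left to right into trochaic (ˈσσ) feet: (ˈbri:k.bap) (ˈmi.ru) (ˈbi:.pi).
Foot heads (stressed positions): 1, 3, 5.
End Rule Rightmost: primary stress on the rightmost head = syllable 5.
Secondary stress on 1, 3: ˌbri:k.bap.ˌmi.ru.ˈbi:.pi.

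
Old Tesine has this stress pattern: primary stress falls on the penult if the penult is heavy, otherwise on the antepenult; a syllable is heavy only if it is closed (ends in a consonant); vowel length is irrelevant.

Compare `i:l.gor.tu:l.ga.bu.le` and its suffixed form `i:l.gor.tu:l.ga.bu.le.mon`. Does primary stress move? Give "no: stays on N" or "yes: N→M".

yes: 4→5

Base `i:l.gor.tu:l.ga.bu.le` (6 syllables):
  Weights: 4 ga L, 5 bu L, 6 le L.
  The penult (syllable 5, bu) is light, so stress falls on the antepenult (syllable 4, ga).
  → primary stress on syllable 4.
Suffixed `i:l.gor.tu:l.ga.bu.le.mon` (7 syllables):
  Weights: 5 bu L, 6 le L, 7 mon H.
  The penult (syllable 6, le) is light, so stress falls on the antepenult (syllable 5, bu).
  → primary stress on syllable 5.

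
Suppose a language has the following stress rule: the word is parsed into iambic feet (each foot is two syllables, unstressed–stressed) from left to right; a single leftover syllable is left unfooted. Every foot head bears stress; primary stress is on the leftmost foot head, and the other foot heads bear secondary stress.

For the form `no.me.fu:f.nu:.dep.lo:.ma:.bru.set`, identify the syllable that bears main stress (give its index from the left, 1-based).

Parse left to right into iambic (σˈσ) feet: (no.ˈme) (fu:f.ˈnu:) (dep.ˈlo:) (ma:.ˈbru) set. Syllable 9 is left unfooted.
Foot heads (stressed positions): 2, 4, 6, 8.
End Rule Leftmost: primary stress on the leftmost head = syllable 2.
Primary stress: syllable 2 → no.ˈme.fu:f.nu:.dep.lo:.ma:.bru.set.

2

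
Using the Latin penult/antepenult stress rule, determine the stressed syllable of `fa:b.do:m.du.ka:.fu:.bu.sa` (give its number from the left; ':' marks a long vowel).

Classical Latin: stress the penult if heavy (long vowel or closed), else the antepenult.
Weights: 5 fu: H, 6 bu L, 7 sa L.
The penult (syllable 6, bu) is light, so stress falls on the antepenult (syllable 5, fu:).
Stress on syllable 5: fa:b.do:m.du.ka:.ˈfu:.bu.sa.

5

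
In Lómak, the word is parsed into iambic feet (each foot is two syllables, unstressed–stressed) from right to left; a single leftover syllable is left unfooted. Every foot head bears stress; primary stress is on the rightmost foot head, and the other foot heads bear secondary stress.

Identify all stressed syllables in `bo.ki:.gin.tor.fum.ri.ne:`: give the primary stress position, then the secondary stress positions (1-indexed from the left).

primary 7, secondary 3, 5

Parse right to left into iambic (σˈσ) feet: bo (ki:.ˈgin) (tor.ˈfum) (ri.ˈne:). Syllable 1 is left unfooted.
Foot heads (stressed positions): 3, 5, 7.
End Rule Rightmost: primary stress on the rightmost head = syllable 7.
Secondary stress on 3, 5: bo.ki:.ˌgin.tor.ˌfum.ri.ˈne:.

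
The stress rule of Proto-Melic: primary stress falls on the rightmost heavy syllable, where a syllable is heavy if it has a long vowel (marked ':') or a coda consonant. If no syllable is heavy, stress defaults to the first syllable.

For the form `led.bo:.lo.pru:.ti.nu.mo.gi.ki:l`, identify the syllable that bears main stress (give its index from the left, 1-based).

9

Weights: 1 led H, 2 bo: H, 3 lo L, 4 pru: H, 5 ti L, 6 nu L, 7 mo L, 8 gi L, 9 ki:l H.
Heavy syllables in the domain: 1, 2, 4, 9. The rightmost is syllable 9 (ki:l).
Primary stress: syllable 9 → led.bo:.lo.pru:.ti.nu.mo.gi.ˈki:l.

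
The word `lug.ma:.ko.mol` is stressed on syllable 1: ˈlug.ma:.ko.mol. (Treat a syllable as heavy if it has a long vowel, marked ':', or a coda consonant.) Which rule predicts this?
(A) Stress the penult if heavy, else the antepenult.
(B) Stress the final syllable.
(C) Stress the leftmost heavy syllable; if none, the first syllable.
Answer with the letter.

C

Rule A → syllable 2 (observed: 1).
Rule B → syllable 4 (observed: 1).
Rule C → syllable 1 ✓.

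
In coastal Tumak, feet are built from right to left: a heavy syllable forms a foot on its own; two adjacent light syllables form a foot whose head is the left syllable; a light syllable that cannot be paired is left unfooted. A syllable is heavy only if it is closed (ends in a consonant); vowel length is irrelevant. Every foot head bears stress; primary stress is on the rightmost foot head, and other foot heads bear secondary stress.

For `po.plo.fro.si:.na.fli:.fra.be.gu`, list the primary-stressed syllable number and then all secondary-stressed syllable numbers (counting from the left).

Weights: 1 po L, 2 plo L, 3 fro L, 4 si: L, 5 na L, 6 fli: L, 7 fra L, 8 be L, 9 gu L.
Parse right to left (heavy = foot alone; LL = one foot; stranded L unfooted): po (ˈplo.fro) (ˈsi:.na) (ˈfli:.fra) (ˈbe.gu).
Foot heads: 2, 4, 6, 8.
Primary stress on the rightmost head = syllable 8.
Secondary stress on 2, 4, 6: po.ˌplo.fro.ˌsi:.na.ˌfli:.fra.ˈbe.gu.

primary 8, secondary 2, 4, 6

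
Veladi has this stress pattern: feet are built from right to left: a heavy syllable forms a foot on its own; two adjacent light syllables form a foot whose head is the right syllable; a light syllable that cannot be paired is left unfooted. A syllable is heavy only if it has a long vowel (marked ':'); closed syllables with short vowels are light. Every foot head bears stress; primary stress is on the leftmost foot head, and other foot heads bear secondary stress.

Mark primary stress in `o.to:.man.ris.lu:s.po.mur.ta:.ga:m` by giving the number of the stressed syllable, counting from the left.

Weights: 1 o L, 2 to: H, 3 man L, 4 ris L, 5 lu:s H, 6 po L, 7 mur L, 8 ta: H, 9 ga:m H.
Parse right to left (heavy = foot alone; LL = one foot; stranded L unfooted): o (ˈto:) (man.ˈris) (ˈlu:s) (po.ˈmur) (ˈta:) (ˈga:m).
Foot heads: 2, 4, 5, 7, 8, 9.
Primary stress on the leftmost head = syllable 2.
Primary stress: syllable 2 → o.ˈto:.man.ris.lu:s.po.mur.ta:.ga:m.

2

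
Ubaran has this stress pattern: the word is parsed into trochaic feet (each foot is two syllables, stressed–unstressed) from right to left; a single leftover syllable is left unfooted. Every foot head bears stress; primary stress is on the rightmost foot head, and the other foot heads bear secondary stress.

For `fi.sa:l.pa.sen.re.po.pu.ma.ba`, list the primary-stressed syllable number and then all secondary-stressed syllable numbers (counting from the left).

primary 8, secondary 2, 4, 6

Parse right to left into trochaic (ˈσσ) feet: fi (ˈsa:l.pa) (ˈsen.re) (ˈpo.pu) (ˈma.ba). Syllable 1 is left unfooted.
Foot heads (stressed positions): 2, 4, 6, 8.
End Rule Rightmost: primary stress on the rightmost head = syllable 8.
Secondary stress on 2, 4, 6: fi.ˌsa:l.pa.ˌsen.re.ˌpo.pu.ˈma.ba.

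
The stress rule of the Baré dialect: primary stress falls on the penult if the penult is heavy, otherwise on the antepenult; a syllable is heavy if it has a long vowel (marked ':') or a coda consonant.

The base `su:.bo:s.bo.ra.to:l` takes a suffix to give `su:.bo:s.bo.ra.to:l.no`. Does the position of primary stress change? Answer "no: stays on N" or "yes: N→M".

yes: 3→5

Base `su:.bo:s.bo.ra.to:l` (5 syllables):
  Weights: 3 bo L, 4 ra L, 5 to:l H.
  The penult (syllable 4, ra) is light, so stress falls on the antepenult (syllable 3, bo).
  → primary stress on syllable 3.
Suffixed `su:.bo:s.bo.ra.to:l.no` (6 syllables):
  Weights: 4 ra L, 5 to:l H, 6 no L.
  The penult (syllable 5, to:l) is heavy, so it takes stress.
  → primary stress on syllable 5.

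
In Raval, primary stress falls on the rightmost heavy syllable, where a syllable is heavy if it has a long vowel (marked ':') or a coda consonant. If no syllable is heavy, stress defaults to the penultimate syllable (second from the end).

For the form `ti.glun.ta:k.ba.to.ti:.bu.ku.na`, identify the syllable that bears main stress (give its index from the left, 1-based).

Weights: 1 ti L, 2 glun H, 3 ta:k H, 4 ba L, 5 to L, 6 ti: H, 7 bu L, 8 ku L, 9 na L.
Heavy syllables in the domain: 2, 3, 6. The rightmost is syllable 6 (ti:).
Primary stress: syllable 6 → ti.glun.ta:k.ba.to.ˈti:.bu.ku.na.

6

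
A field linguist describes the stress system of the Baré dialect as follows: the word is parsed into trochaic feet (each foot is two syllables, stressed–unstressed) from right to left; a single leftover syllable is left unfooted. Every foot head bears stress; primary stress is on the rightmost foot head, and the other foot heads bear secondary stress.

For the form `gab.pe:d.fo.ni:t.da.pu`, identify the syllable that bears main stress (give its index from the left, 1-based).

5

Parse right to left into trochaic (ˈσσ) feet: (ˈgab.pe:d) (ˈfo.ni:t) (ˈda.pu).
Foot heads (stressed positions): 1, 3, 5.
End Rule Rightmost: primary stress on the rightmost head = syllable 5.
Primary stress: syllable 5 → gab.pe:d.fo.ni:t.ˈda.pu.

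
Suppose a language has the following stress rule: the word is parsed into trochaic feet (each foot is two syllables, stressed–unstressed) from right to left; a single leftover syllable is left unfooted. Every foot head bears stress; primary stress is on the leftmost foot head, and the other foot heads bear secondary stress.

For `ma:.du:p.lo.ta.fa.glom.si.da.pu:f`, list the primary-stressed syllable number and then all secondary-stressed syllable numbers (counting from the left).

Parse right to left into trochaic (ˈσσ) feet: ma: (ˈdu:p.lo) (ˈta.fa) (ˈglom.si) (ˈda.pu:f). Syllable 1 is left unfooted.
Foot heads (stressed positions): 2, 4, 6, 8.
End Rule Leftmost: primary stress on the leftmost head = syllable 2.
Secondary stress on 4, 6, 8: ma:.ˈdu:p.lo.ˌta.fa.ˌglom.si.ˌda.pu:f.

primary 2, secondary 4, 6, 8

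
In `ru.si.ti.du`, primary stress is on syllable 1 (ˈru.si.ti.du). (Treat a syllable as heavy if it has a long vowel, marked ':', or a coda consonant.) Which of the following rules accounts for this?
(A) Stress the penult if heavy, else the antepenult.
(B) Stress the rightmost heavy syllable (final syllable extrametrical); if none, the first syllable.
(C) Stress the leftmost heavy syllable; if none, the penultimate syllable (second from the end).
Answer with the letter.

Rule A → syllable 2 (observed: 1).
Rule B → syllable 1 ✓.
Rule C → syllable 3 (observed: 1).

B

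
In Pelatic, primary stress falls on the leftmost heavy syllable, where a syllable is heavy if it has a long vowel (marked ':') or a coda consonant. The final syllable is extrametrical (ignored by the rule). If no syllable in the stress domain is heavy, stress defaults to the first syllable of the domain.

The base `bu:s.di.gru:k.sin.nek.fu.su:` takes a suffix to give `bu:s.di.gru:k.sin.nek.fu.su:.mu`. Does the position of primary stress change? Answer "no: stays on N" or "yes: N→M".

Base `bu:s.di.gru:k.sin.nek.fu.su:` (7 syllables):
  The final syllable (7, su:) is extrametrical; the stress domain is syllables 1–6.
  Weights: 1 bu:s H, 2 di L, 3 gru:k H, 4 sin H, 5 nek H, 6 fu L.
  Heavy syllables in the domain: 1, 3, 4, 5. The leftmost is syllable 1 (bu:s).
  → primary stress on syllable 1.
Suffixed `bu:s.di.gru:k.sin.nek.fu.su:.mu` (8 syllables):
  The final syllable (8, mu) is extrametrical; the stress domain is syllables 1–7.
  Weights: 1 bu:s H, 2 di L, 3 gru:k H, 4 sin H, 5 nek H, 6 fu L, 7 su: H.
  Heavy syllables in the domain: 1, 3, 4, 5, 7. The leftmost is syllable 1 (bu:s).
  → primary stress on syllable 1.

no: stays on 1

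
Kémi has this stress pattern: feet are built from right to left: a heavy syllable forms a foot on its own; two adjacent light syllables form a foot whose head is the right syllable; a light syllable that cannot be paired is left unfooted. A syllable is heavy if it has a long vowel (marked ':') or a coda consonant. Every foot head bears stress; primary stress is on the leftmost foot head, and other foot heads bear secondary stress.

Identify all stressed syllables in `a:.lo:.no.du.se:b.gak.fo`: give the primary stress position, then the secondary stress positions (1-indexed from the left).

Weights: 1 a: H, 2 lo: H, 3 no L, 4 du L, 5 se:b H, 6 gak H, 7 fo L.
Parse right to left (heavy = foot alone; LL = one foot; stranded L unfooted): (ˈa:) (ˈlo:) (no.ˈdu) (ˈse:b) (ˈgak) fo.
Foot heads: 1, 2, 4, 5, 6.
Primary stress on the leftmost head = syllable 1.
Secondary stress on 2, 4, 5, 6: ˈa:.ˌlo:.no.ˌdu.ˌse:b.ˌgak.fo.

primary 1, secondary 2, 4, 5, 6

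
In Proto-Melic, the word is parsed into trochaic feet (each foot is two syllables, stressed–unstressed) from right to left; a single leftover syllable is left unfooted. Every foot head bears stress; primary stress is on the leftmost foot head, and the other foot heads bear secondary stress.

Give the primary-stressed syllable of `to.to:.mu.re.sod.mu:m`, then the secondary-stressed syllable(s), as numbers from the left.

Parse right to left into trochaic (ˈσσ) feet: (ˈto.to:) (ˈmu.re) (ˈsod.mu:m).
Foot heads (stressed positions): 1, 3, 5.
End Rule Leftmost: primary stress on the leftmost head = syllable 1.
Secondary stress on 3, 5: ˈto.to:.ˌmu.re.ˌsod.mu:m.

primary 1, secondary 3, 5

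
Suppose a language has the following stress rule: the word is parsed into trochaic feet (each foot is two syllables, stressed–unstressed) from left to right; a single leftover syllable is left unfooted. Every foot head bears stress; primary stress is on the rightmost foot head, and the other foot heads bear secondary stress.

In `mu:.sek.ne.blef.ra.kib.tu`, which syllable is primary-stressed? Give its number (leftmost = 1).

5

Parse left to right into trochaic (ˈσσ) feet: (ˈmu:.sek) (ˈne.blef) (ˈra.kib) tu. Syllable 7 is left unfooted.
Foot heads (stressed positions): 1, 3, 5.
End Rule Rightmost: primary stress on the rightmost head = syllable 5.
Primary stress: syllable 5 → mu:.sek.ne.blef.ˈra.kib.tu.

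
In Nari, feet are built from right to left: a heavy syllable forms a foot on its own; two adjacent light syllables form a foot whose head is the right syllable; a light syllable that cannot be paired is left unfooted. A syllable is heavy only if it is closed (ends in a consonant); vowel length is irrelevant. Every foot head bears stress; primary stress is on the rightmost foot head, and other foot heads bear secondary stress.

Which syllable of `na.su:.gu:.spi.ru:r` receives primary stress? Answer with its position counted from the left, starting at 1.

Weights: 1 na L, 2 su: L, 3 gu: L, 4 spi L, 5 ru:r H.
Parse right to left (heavy = foot alone; LL = one foot; stranded L unfooted): (na.ˈsu:) (gu:.ˈspi) (ˈru:r).
Foot heads: 2, 4, 5.
Primary stress on the rightmost head = syllable 5.
Primary stress: syllable 5 → na.su:.gu:.spi.ˈru:r.

5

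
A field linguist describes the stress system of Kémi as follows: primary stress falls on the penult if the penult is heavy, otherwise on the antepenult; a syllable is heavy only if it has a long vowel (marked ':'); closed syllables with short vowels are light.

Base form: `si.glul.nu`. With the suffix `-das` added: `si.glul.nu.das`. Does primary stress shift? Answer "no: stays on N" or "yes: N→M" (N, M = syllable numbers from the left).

Base `si.glul.nu` (3 syllables):
  Weights: 1 si L, 2 glul L, 3 nu L.
  The penult (syllable 2, glul) is light, so stress falls on the antepenult (syllable 1, si).
  → primary stress on syllable 1.
Suffixed `si.glul.nu.das` (4 syllables):
  Weights: 2 glul L, 3 nu L, 4 das L.
  The penult (syllable 3, nu) is light, so stress falls on the antepenult (syllable 2, glul).
  → primary stress on syllable 2.

yes: 1→2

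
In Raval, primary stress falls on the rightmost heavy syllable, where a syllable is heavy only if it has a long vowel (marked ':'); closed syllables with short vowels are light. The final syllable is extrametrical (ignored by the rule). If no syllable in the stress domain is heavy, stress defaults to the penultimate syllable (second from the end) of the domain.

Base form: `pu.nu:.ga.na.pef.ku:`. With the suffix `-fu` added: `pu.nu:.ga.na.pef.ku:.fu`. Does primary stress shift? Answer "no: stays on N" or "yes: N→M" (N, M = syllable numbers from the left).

Base `pu.nu:.ga.na.pef.ku:` (6 syllables):
  The final syllable (6, ku:) is extrametrical; the stress domain is syllables 1–5.
  Weights: 1 pu L, 2 nu: H, 3 ga L, 4 na L, 5 pef L.
  Heavy syllables in the domain: 2. The rightmost is syllable 2 (nu:).
  → primary stress on syllable 2.
Suffixed `pu.nu:.ga.na.pef.ku:.fu` (7 syllables):
  The final syllable (7, fu) is extrametrical; the stress domain is syllables 1–6.
  Weights: 1 pu L, 2 nu: H, 3 ga L, 4 na L, 5 pef L, 6 ku: H.
  Heavy syllables in the domain: 2, 6. The rightmost is syllable 6 (ku:).
  → primary stress on syllable 6.

yes: 2→6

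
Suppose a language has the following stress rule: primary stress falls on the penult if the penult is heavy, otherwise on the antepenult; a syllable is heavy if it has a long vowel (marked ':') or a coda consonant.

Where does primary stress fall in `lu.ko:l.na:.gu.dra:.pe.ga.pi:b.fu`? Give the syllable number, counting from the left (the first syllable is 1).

Weights: 7 ga L, 8 pi:b H, 9 fu L.
The penult (syllable 8, pi:b) is heavy, so it takes stress.
Primary stress: syllable 8 → lu.ko:l.na:.gu.dra:.pe.ga.ˈpi:b.fu.

8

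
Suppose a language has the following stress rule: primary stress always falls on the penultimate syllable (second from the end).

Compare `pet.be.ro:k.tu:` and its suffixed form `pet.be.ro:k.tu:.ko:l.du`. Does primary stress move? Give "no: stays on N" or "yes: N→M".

Base `pet.be.ro:k.tu:` (4 syllables):
  The word has 4 syllables; the penultimate syllable (second from the end) is syllable 3 (ro:k).
  → primary stress on syllable 3.
Suffixed `pet.be.ro:k.tu:.ko:l.du` (6 syllables):
  The word has 6 syllables; the penultimate syllable (second from the end) is syllable 5 (ko:l).
  → primary stress on syllable 5.

yes: 3→5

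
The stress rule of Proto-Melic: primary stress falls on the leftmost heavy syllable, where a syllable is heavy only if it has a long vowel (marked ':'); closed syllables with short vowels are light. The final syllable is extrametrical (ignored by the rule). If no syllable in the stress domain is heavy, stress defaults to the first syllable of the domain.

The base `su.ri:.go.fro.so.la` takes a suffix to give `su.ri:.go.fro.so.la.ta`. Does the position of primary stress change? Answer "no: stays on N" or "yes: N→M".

Base `su.ri:.go.fro.so.la` (6 syllables):
  The final syllable (6, la) is extrametrical; the stress domain is syllables 1–5.
  Weights: 1 su L, 2 ri: H, 3 go L, 4 fro L, 5 so L.
  Heavy syllables in the domain: 2. The leftmost is syllable 2 (ri:).
  → primary stress on syllable 2.
Suffixed `su.ri:.go.fro.so.la.ta` (7 syllables):
  The final syllable (7, ta) is extrametrical; the stress domain is syllables 1–6.
  Weights: 1 su L, 2 ri: H, 3 go L, 4 fro L, 5 so L, 6 la L.
  Heavy syllables in the domain: 2. The leftmost is syllable 2 (ri:).
  → primary stress on syllable 2.

no: stays on 2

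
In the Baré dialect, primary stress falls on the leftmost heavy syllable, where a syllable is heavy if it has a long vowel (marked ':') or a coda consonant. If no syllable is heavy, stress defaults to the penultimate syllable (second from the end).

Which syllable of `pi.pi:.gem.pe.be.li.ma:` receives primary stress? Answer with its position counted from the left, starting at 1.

2

Weights: 1 pi L, 2 pi: H, 3 gem H, 4 pe L, 5 be L, 6 li L, 7 ma: H.
Heavy syllables in the domain: 2, 3, 7. The leftmost is syllable 2 (pi:).
Primary stress: syllable 2 → pi.ˈpi:.gem.pe.be.li.ma:.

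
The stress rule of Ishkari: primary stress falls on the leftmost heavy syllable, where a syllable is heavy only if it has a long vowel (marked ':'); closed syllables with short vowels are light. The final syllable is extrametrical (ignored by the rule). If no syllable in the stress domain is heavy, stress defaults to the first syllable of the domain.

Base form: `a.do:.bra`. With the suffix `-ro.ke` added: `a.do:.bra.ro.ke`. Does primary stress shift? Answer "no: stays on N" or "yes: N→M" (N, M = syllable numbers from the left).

no: stays on 2

Base `a.do:.bra` (3 syllables):
  The final syllable (3, bra) is extrametrical; the stress domain is syllables 1–2.
  Weights: 1 a L, 2 do: H.
  Heavy syllables in the domain: 2. The leftmost is syllable 2 (do:).
  → primary stress on syllable 2.
Suffixed `a.do:.bra.ro.ke` (5 syllables):
  The final syllable (5, ke) is extrametrical; the stress domain is syllables 1–4.
  Weights: 1 a L, 2 do: H, 3 bra L, 4 ro L.
  Heavy syllables in the domain: 2. The leftmost is syllable 2 (do:).
  → primary stress on syllable 2.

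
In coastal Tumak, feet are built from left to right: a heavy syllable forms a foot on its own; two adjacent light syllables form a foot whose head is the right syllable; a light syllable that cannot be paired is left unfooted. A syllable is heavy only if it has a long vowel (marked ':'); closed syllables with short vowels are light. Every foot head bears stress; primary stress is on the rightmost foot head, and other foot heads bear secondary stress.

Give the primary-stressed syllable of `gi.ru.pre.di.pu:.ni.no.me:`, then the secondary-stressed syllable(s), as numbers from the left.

primary 8, secondary 2, 4, 5, 7

Weights: 1 gi L, 2 ru L, 3 pre L, 4 di L, 5 pu: H, 6 ni L, 7 no L, 8 me: H.
Parse left to right (heavy = foot alone; LL = one foot; stranded L unfooted): (gi.ˈru) (pre.ˈdi) (ˈpu:) (ni.ˈno) (ˈme:).
Foot heads: 2, 4, 5, 7, 8.
Primary stress on the rightmost head = syllable 8.
Secondary stress on 2, 4, 5, 7: gi.ˌru.pre.ˌdi.ˌpu:.ni.ˌno.ˈme:.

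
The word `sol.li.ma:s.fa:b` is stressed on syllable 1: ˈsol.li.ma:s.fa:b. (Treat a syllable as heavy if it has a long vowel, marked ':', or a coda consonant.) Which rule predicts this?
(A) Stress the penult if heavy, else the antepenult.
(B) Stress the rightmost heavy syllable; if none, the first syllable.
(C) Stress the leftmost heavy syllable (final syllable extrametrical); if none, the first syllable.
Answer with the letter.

C

Rule A → syllable 3 (observed: 1).
Rule B → syllable 4 (observed: 1).
Rule C → syllable 1 ✓.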